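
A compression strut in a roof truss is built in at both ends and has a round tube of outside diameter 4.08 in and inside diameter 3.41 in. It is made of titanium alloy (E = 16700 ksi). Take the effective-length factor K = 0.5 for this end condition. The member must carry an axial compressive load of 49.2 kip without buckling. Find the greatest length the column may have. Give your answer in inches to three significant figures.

d_o = 4.08 in, d_i = 3.41 in
I = π(d_o⁴ − d_i⁴)/64 = π(4.08⁴ − 3.410⁴)/64 = 6.965 in⁴
At the buckling limit P_cr = P = 4.920×10^4 lb
From P_cr = π²EI/(K·L)²:  L = (1/K)·√(π²EI/P_cr) = (1/0.5)·√(π²×1.67×10^7×6.965/4.920×10^4)
L = 306 in

L_max ≈ 306 in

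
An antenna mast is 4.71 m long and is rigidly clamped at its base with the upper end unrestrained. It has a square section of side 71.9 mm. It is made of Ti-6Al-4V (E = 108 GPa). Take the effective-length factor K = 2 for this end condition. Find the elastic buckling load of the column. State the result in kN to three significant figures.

P_cr ≈ 26.8 kN

I = a⁴/12 = 71.9⁴/12 = 2.227×10^6 mm⁴
I = 2.227×10^6 mm⁴ = 2.227×10^-6 m⁴
Effective length L_e = K·L = 2 × 4.71 = 9.420 m
P_cr = π²EI / L_e² = π² × 108×10⁹ × 2.227×10^-6 / 9.420² = 2.675×10^4 N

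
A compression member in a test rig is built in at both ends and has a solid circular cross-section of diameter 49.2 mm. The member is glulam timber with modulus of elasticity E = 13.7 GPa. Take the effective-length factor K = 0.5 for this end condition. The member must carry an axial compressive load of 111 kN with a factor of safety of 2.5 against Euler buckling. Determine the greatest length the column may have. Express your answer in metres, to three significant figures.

L_max ≈ 0.749 m

I = πd⁴/64 = π×49.2⁴/64 = 2.876×10^5 mm⁴
I = 2.876×10^-7 m⁴
Required critical load P_cr = n·P = 2.5 × 111 = 277.5 kN = 2.775×10^5 N
From P_cr = π²EI/(K·L)²:  L = (1/K)·√(π²EI/P_cr) = (1/0.5)·√(π²×1.37×10^10×2.876×10^-7/2.775×10^5)
L = 0.749 m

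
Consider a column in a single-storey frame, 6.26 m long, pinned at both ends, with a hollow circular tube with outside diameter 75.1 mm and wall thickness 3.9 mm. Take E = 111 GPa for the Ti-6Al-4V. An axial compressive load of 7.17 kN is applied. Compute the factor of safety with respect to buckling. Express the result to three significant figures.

n ≈ 2.16

Inner diameter d_i = 75.1 − 2×3.9 = 67.30 mm
I = π(d_o⁴ − d_i⁴)/64 = π(75.1⁴ − 67.30⁴)/64 = 5.545×10^5 mm⁴
I = 5.545×10^5 mm⁴ = 5.545×10^-7 m⁴
Effective length L_e = K·L = 1 × 6.26 = 6.260 m
P_cr = π²EI / L_e² = π² × 111×10⁹ × 5.545×10^-7 / 6.260² = 1.550×10^4 N
Factor of safety n = P_cr / P = 15.500 / 7.17 = 2.16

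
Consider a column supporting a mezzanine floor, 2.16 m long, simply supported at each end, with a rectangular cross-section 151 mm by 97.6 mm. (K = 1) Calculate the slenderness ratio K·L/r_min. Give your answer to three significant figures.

Buckling occurs about the weak axis: I_min = h·b³/12 with b = 97.6 mm (the shorter side).
I_min = 151×97.6³/12 = 1.170×10^7 mm⁴
A = 1.474×10^4 mm²;  r_min = √(I/A) = √(1.170×10^7/1.474×10^4) = 28.17 mm
L_e = K·L = 1 × 2.16 m = 2.160 m = 2160.0 mm
λ = L_e / r_min = 2160.0 / 28.17 = 76.7

λ ≈ 76.7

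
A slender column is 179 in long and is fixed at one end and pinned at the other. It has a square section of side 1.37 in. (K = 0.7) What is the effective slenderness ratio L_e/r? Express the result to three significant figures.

I = a⁴/12 = 1.37⁴/12 = 0.2936 in⁴
A = 1.877 in²;  r_min = √(I/A) = √(0.2936/1.877) = 0.3955 in
L_e = K·L = 0.7 × 179 = 125.3 in
λ = L_e / r_min = 125.30 / 0.3955 = 317

λ ≈ 317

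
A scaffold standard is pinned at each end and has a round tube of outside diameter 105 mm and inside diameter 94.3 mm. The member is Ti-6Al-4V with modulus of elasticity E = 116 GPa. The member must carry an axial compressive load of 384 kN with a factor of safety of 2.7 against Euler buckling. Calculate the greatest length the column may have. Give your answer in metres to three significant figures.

L_max ≈ 1.52 m

d_o = 105 mm, d_i = 94.3 mm
I = π(d_o⁴ − d_i⁴)/64 = π(105⁴ − 94.30⁴)/64 = 2.085×10^6 mm⁴
I = 2.085×10^-6 m⁴
Required critical load P_cr = n·P = 2.7 × 384 = 1037 kN = 1.037×10^6 N
From P_cr = π²EI/(K·L)²:  L = (1/K)·√(π²EI/P_cr) = (1/1)·√(π²×1.16×10^11×2.085×10^-6/1.037×10^6)
L = 1.52 m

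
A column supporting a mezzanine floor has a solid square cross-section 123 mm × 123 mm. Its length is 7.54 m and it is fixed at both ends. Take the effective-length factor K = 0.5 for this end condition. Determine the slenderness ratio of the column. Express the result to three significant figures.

For a square r = a/√12 = 123/√12 = 35.51 mm
L_e = K·L = 0.5 × 7.54 m = 3.770 m = 3770.0 mm
λ = L_e / r_min = 3770.0 / 35.51 = 106

λ ≈ 106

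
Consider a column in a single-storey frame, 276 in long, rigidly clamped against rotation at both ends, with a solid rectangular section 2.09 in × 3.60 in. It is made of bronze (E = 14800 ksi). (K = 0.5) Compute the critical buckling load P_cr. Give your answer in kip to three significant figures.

Buckling occurs about the weak axis: I_min = h·b³/12 with b = 2.09 in (the shorter side).
I_min = 3.60×2.09³/12 = 2.739 in⁴
Effective length L_e = K·L = 0.5 × 276 = 138.0 in
P_cr = π²EI / L_e² = π² × 14800×10³ × 2.739 / 138.0² = 2.101×10^4 lb

P_cr ≈ 21.0 kip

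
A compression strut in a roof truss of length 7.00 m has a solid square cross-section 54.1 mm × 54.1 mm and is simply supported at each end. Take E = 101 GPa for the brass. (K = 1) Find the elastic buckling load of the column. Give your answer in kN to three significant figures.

I = a⁴/12 = 54.1⁴/12 = 7.139×10^5 mm⁴
I = 7.139×10^5 mm⁴ = 7.139×10^-7 m⁴
Effective length L_e = K·L = 1 × 7.00 = 7.000 m
P_cr = π²EI / L_e² = π² × 101×10⁹ × 7.139×10^-7 / 7.000² = 1.452×10^4 N

P_cr ≈ 14.5 kN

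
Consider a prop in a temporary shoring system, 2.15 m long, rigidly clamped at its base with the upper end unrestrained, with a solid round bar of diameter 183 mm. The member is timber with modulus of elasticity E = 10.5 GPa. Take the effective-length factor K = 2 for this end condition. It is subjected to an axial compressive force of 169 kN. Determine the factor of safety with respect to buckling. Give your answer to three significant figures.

n ≈ 1.83

I = πd⁴/64 = π×183⁴/64 = 5.505×10^7 mm⁴
I = 5.505×10^7 mm⁴ = 5.505×10^-5 m⁴
Effective length L_e = K·L = 2 × 2.15 = 4.300 m
P_cr = π²EI / L_e² = π² × 10.5×10⁹ × 5.505×10^-5 / 4.300² = 3.086×10^5 N
Factor of safety n = P_cr / P = 308.55 / 169 = 1.83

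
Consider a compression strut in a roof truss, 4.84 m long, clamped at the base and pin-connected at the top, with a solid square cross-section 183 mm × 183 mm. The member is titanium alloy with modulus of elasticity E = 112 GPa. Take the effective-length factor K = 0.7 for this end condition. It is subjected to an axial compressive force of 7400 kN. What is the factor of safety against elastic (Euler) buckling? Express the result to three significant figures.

I = a⁴/12 = 183⁴/12 = 9.346×10^7 mm⁴
I = 9.346×10^7 mm⁴ = 9.346×10^-5 m⁴
Effective length L_e = K·L = 0.7 × 4.84 = 3.388 m
P_cr = π²EI / L_e² = π² × 112×10⁹ × 9.346×10^-5 / 3.388² = 9.000×10^6 N
Factor of safety n = P_cr / P = 9000.2 / 7400 = 1.22

n ≈ 1.22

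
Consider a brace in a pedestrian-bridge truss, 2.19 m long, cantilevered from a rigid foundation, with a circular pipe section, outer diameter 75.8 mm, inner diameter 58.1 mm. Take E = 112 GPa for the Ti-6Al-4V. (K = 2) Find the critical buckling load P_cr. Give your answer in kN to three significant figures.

d_o = 75.8 mm, d_i = 58.1 mm
I = π(d_o⁴ − d_i⁴)/64 = π(75.8⁴ − 58.10⁴)/64 = 1.061×10^6 mm⁴
I = 1.061×10^6 mm⁴ = 1.061×10^-6 m⁴
Effective length L_e = K·L = 2 × 2.19 = 4.380 m
P_cr = π²EI / L_e² = π² × 112×10⁹ × 1.061×10^-6 / 4.380² = 6.114×10^4 N

P_cr ≈ 61.1 kN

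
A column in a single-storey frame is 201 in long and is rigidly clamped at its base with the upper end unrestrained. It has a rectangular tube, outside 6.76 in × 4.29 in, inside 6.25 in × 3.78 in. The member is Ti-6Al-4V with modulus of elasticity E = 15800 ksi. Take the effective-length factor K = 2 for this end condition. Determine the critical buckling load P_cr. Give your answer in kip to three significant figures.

Weak-axis I_min = (h_o·b_o³ − h_i·b_i³)/12 with b_o = 4.29, b_i = 3.780 in (shorter outer/inner sides).
I_min = (6.76×4.29³ − 6.250×3.780³)/12 = 16.35 in⁴
Effective length L_e = K·L = 2 × 201 = 402.0 in
P_cr = π²EI / L_e² = π² × 15800×10³ × 16.35 / 402.0² = 1.577×10^4 lb

P_cr ≈ 15.8 kip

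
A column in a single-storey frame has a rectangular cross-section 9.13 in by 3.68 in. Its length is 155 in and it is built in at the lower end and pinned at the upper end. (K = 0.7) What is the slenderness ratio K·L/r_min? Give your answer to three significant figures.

λ ≈ 102

For a rectangle r_min = b/√12 = 3.68/√12 = 1.062 in
L_e = K·L = 0.7 × 155 = 108.5 in
λ = L_e / r_min = 108.50 / 1.062 = 102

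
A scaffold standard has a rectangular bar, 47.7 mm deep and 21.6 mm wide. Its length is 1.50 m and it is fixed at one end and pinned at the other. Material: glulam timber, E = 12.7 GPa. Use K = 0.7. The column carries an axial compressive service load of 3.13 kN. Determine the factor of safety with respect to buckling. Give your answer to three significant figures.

n ≈ 1.46

Buckling occurs about the weak axis: I_min = h·b³/12 with b = 21.6 mm (the shorter side).
I_min = 47.7×21.6³/12 = 4.006×10^4 mm⁴
I = 4.006×10^4 mm⁴ = 4.006×10^-8 m⁴
Effective length L_e = K·L = 0.7 × 1.50 = 1.050 m
P_cr = π²EI / L_e² = π² × 12.7×10⁹ × 4.006×10^-8 / 1.050² = 4.554×10^3 N
Factor of safety n = P_cr / P = 4.5543 / 3.13 = 1.46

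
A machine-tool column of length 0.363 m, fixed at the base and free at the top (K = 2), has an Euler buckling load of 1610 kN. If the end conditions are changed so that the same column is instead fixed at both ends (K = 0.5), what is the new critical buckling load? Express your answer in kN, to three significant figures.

P_cr ∝ 1/K², so P_cr,new = P_cr,old × (K_old/K_new)² = 1610 × (2/0.5)²
= 1610 × 16.00 = 25800 kN

P_cr ≈ 25800 kN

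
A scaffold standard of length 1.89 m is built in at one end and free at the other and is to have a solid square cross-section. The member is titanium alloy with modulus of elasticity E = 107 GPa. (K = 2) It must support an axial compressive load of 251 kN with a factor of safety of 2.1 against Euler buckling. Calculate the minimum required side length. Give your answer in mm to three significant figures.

a ≈ 96.2 mm

Required P_cr = n·P = 2.1 × 251 = 527.1 kN
L_e = K·L = 2 × 1.89 = 3.780 m
Required I = P_cr·L_e²/(π²E) = 5.271×10^5 × 3.780² / (π² × 1.07×10^11) = 7.132×10^-6 m⁴
I_req = 7.132×10^6 mm⁴
Solid square: I = a⁴/12  ⇒  a = (12I)^(1/4) = (12×7.132×10^6)^(1/4) = 96.2 mm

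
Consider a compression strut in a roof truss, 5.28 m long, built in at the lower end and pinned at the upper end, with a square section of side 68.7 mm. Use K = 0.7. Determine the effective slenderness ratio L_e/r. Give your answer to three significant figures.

λ ≈ 186

For a square r = a/√12 = 68.7/√12 = 19.83 mm
L_e = K·L = 0.7 × 5.28 m = 3.696 m = 3696.0 mm
λ = L_e / r_min = 3696.0 / 19.83 = 186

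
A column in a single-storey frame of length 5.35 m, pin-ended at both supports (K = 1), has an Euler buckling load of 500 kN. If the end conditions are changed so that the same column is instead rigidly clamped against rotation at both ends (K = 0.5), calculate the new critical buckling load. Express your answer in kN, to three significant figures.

P_cr ∝ 1/K², so P_cr,new = P_cr,old × (K_old/K_new)² = 500 × (1/0.5)²
= 500 × 4.000 = 2000 kN

P_cr ≈ 2000 kN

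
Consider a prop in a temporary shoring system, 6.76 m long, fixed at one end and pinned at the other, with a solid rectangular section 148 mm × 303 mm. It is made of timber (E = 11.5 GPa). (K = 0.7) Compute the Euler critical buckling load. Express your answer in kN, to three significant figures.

Buckling occurs about the weak axis: I_min = h·b³/12 with b = 148 mm (the shorter side).
I_min = 303×148³/12 = 8.186×10^7 mm⁴
I = 8.186×10^7 mm⁴ = 8.186×10^-5 m⁴
Effective length L_e = K·L = 0.7 × 6.76 = 4.732 m
P_cr = π²EI / L_e² = π² × 11.5×10⁹ × 8.186×10^-5 / 4.732² = 4.149×10^5 N

P_cr ≈ 415 kN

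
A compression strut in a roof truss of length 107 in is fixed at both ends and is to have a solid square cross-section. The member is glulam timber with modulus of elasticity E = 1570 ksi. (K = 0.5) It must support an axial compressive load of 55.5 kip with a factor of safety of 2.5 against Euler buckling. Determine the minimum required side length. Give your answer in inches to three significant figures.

a ≈ 4.19 in

Required P_cr = n·P = 2.5 × 55.5 = 138.8 kip
L_e = K·L = 0.5 × 107 = 53.50 in
Required I = P_cr·L_e²/(π²E) = 1.387×10^5 × 53.50² / (π² × 1.57×10^6) = 25.63 in⁴
Solid square: I = a⁴/12  ⇒  a = (12I)^(1/4) = (12×25.63)^(1/4) = 4.19 in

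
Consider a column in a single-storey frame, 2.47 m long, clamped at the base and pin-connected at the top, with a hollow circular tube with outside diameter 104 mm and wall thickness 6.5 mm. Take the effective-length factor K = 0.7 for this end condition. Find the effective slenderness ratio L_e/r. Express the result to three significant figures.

Inner diameter d_i = 104 − 2×6.5 = 91.00 mm
I = π(d_o⁴ − d_i⁴)/64 = π(104⁴ − 91.00⁴)/64 = 2.376×10^6 mm⁴
A = 1.991×10^3 mm²;  r_min = √(I/A) = √(2.376×10^6/1.991×10^3) = 34.55 mm
L_e = K·L = 0.7 × 2.47 m = 1.729 m = 1729.0 mm
λ = L_e / r_min = 1729.0 / 34.55 = 50.0

λ ≈ 50.0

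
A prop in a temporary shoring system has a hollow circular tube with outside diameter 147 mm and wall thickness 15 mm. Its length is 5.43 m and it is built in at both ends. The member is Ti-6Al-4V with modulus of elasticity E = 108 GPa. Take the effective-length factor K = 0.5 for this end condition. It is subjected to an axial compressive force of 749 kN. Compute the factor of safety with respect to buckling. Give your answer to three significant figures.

n ≈ 2.65

Inner diameter d_i = 147 − 2×15 = 117.0 mm
I = π(d_o⁴ − d_i⁴)/64 = π(147⁴ − 117.0⁴)/64 = 1.372×10^7 mm⁴
I = 1.372×10^7 mm⁴ = 1.372×10^-5 m⁴
Effective length L_e = K·L = 0.5 × 5.43 = 2.715 m
P_cr = π²EI / L_e² = π² × 108×10⁹ × 1.372×10^-5 / 2.715² = 1.984×10^6 N
Factor of safety n = P_cr / P = 1984.4 / 749 = 2.65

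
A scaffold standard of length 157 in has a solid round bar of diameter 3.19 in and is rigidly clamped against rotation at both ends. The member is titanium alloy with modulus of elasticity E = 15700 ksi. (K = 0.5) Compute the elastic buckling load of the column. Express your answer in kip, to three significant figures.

P_cr ≈ 128 kip

I = πd⁴/64 = π×3.19⁴/64 = 5.083 in⁴
Effective length L_e = K·L = 0.5 × 157 = 78.50 in
P_cr = π²EI / L_e² = π² × 15700×10³ × 5.083 / 78.50² = 1.278×10^5 lb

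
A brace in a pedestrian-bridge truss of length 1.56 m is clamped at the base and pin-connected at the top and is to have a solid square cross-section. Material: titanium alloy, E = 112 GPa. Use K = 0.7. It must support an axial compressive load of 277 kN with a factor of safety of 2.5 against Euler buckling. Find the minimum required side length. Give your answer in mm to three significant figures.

a ≈ 54.7 mm

Required P_cr = n·P = 2.5 × 277 = 692.5 kN
L_e = K·L = 0.7 × 1.56 = 1.092 m
Required I = P_cr·L_e²/(π²E) = 6.925×10^5 × 1.092² / (π² × 1.12×10^11) = 7.470×10^-7 m⁴
I_req = 7.470×10^5 mm⁴
Solid square: I = a⁴/12  ⇒  a = (12I)^(1/4) = (12×7.470×10^5)^(1/4) = 54.7 mm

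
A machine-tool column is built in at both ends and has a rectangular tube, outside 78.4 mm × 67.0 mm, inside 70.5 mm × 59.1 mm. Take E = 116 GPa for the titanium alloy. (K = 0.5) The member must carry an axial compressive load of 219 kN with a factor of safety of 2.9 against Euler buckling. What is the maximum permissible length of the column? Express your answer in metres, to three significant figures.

Weak-axis I_min = (h_o·b_o³ − h_i·b_i³)/12 with b_o = 67.0, b_i = 59.10 mm (shorter outer/inner sides).
I_min = (78.4×67.0³ − 70.50×59.10³)/12 = 7.522×10^5 mm⁴
I = 7.522×10^-7 m⁴
Required critical load P_cr = n·P = 2.9 × 219 = 635.1 kN = 6.351×10^5 N
From P_cr = π²EI/(K·L)²:  L = (1/K)·√(π²EI/P_cr) = (1/0.5)·√(π²×1.16×10^11×7.522×10^-7/6.351×10^5)
L = 2.33 m

L_max ≈ 2.33 m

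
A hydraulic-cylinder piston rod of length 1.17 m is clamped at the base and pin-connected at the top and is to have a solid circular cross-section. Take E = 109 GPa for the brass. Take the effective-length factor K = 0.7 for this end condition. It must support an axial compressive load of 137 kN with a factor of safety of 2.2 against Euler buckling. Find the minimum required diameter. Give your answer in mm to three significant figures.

Required P_cr = n·P = 2.2 × 137 = 301.4 kN
L_e = K·L = 0.7 × 1.17 = 0.8190 m
Required I = P_cr·L_e²/(π²E) = 3.014×10^5 × 0.8190² / (π² × 1.09×10^11) = 1.879×10^-7 m⁴
I_req = 1.879×10^5 mm⁴
Solid circle: I = πd⁴/64  ⇒  d = (64I/π)^(1/4) = (64×1.879×10^5/π)^(1/4) = 44.2 mm

d ≈ 44.2 mm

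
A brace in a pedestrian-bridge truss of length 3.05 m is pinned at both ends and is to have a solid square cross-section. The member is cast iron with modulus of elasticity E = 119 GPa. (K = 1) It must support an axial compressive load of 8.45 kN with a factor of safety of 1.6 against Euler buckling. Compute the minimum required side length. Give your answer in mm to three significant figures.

a ≈ 33.7 mm

Required P_cr = n·P = 1.6 × 8.45 = 13.52 kN
L_e = K·L = 1 × 3.05 = 3.050 m
Required I = P_cr·L_e²/(π²E) = 1.352×10^4 × 3.050² / (π² × 1.19×10^11) = 1.071×10^-7 m⁴
I_req = 1.071×10^5 mm⁴
Solid square: I = a⁴/12  ⇒  a = (12I)^(1/4) = (12×1.071×10^5)^(1/4) = 33.7 mm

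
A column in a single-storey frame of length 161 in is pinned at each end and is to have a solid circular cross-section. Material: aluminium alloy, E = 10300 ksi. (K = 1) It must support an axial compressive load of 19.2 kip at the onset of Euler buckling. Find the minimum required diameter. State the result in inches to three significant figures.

L_e = K·L = 1 × 161 = 161.0 in
Required I = P_cr·L_e²/(π²E) = 1.920×10^4 × 161.0² / (π² × 1.03×10^7) = 4.896 in⁴
Solid circle: I = πd⁴/64  ⇒  d = (64I/π)^(1/4) = (64×4.896/π)^(1/4) = 3.16 in

d ≈ 3.16 in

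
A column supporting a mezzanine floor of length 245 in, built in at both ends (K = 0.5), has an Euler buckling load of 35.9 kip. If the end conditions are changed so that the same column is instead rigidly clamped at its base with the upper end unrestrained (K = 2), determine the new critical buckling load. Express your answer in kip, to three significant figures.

P_cr ≈ 2.24 kip

P_cr ∝ 1/K², so P_cr,new = P_cr,old × (K_old/K_new)² = 35.9 × (0.5/2)²
= 35.9 × 0.06250 = 2.24 kip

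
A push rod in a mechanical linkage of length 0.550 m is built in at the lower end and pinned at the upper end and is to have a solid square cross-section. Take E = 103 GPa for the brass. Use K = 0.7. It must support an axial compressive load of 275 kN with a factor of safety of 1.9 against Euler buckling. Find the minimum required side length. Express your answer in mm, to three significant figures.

Required P_cr = n·P = 1.9 × 275 = 522.5 kN
L_e = K·L = 0.7 × 0.550 = 0.3850 m
Required I = P_cr·L_e²/(π²E) = 5.225×10^5 × 0.3850² / (π² × 1.03×10^11) = 7.619×10^-8 m⁴
I_req = 7.619×10^4 mm⁴
Solid square: I = a⁴/12  ⇒  a = (12I)^(1/4) = (12×7.619×10^4)^(1/4) = 30.9 mm

a ≈ 30.9 mm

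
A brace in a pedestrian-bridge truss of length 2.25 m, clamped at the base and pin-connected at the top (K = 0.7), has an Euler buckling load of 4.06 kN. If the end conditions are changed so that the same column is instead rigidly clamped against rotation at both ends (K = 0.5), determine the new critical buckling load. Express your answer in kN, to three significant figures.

P_cr ∝ 1/K², so P_cr,new = P_cr,old × (K_old/K_new)² = 4.06 × (0.7/0.5)²
= 4.06 × 1.960 = 7.96 kN

P_cr ≈ 7.96 kN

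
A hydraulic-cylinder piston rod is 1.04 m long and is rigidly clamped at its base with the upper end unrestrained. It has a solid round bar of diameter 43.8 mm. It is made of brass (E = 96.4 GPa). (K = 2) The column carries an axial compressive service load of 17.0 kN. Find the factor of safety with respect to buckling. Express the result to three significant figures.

I = πd⁴/64 = π×43.8⁴/64 = 1.807×10^5 mm⁴
I = 1.807×10^5 mm⁴ = 1.807×10^-7 m⁴
Effective length L_e = K·L = 2 × 1.04 = 2.080 m
P_cr = π²EI / L_e² = π² × 96.4×10⁹ × 1.807×10^-7 / 2.080² = 3.973×10^4 N
Factor of safety n = P_cr / P = 39.730 / 17.0 = 2.34

n ≈ 2.34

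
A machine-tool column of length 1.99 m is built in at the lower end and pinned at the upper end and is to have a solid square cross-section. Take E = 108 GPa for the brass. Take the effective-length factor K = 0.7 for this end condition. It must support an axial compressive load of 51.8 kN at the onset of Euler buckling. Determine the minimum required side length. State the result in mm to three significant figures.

L_e = K·L = 0.7 × 1.99 = 1.393 m
Required I = P_cr·L_e²/(π²E) = 5.180×10^4 × 1.393² / (π² × 1.08×10^11) = 9.430×10^-8 m⁴
I_req = 9.430×10^4 mm⁴
Solid square: I = a⁴/12  ⇒  a = (12I)^(1/4) = (12×9.430×10^4)^(1/4) = 32.6 mm

a ≈ 32.6 mm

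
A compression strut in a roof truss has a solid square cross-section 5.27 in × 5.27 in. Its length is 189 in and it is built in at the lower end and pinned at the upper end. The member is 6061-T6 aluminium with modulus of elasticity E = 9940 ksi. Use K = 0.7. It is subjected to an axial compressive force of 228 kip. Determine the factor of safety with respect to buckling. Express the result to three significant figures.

I = a⁴/12 = 5.27⁴/12 = 64.28 in⁴
Effective length L_e = K·L = 0.7 × 189 = 132.3 in
P_cr = π²EI / L_e² = π² × 9940×10³ × 64.28 / 132.3² = 3.603×10^5 lb
Factor of safety n = P_cr / P = 360.27 / 228 = 1.58

n ≈ 1.58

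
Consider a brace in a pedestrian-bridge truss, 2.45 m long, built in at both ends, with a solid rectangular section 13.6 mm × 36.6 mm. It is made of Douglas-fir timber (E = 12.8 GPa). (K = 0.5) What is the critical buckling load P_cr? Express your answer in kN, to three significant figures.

P_cr ≈ 0.646 kN

Buckling occurs about the weak axis: I_min = h·b³/12 with b = 13.6 mm (the shorter side).
I_min = 36.6×13.6³/12 = 7.672×10^3 mm⁴
I = 7.672×10^3 mm⁴ = 7.672×10^-9 m⁴
Effective length L_e = K·L = 0.5 × 2.45 = 1.225 m
P_cr = π²EI / L_e² = π² × 12.8×10⁹ × 7.672×10^-9 / 1.225² = 645.9 N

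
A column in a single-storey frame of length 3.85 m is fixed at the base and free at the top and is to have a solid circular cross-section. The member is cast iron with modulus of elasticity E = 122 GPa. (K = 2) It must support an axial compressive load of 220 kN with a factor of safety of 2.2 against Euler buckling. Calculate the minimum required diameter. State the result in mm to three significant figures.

d ≈ 148 mm

Required P_cr = n·P = 2.2 × 220 = 484.0 kN
L_e = K·L = 2 × 3.85 = 7.700 m
Required I = P_cr·L_e²/(π²E) = 4.840×10^5 × 7.700² / (π² × 1.22×10^11) = 2.383×10^-5 m⁴
I_req = 2.383×10^7 mm⁴
Solid circle: I = πd⁴/64  ⇒  d = (64I/π)^(1/4) = (64×2.383×10^7/π)^(1/4) = 148 mm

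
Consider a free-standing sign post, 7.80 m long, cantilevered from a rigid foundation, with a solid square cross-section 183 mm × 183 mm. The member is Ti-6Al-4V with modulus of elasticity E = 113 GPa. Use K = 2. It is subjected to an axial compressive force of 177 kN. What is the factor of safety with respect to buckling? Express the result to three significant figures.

I = a⁴/12 = 183⁴/12 = 9.346×10^7 mm⁴
I = 9.346×10^7 mm⁴ = 9.346×10^-5 m⁴
Effective length L_e = K·L = 2 × 7.80 = 15.60 m
P_cr = π²EI / L_e² = π² × 113×10⁹ × 9.346×10^-5 / 15.60² = 4.283×10^5 N
Factor of safety n = P_cr / P = 428.30 / 177 = 2.42

n ≈ 2.42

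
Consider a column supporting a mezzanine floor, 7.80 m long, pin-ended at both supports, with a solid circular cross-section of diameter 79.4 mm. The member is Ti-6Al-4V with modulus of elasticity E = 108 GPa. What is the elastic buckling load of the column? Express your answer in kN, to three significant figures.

P_cr ≈ 34.2 kN

I = πd⁴/64 = π×79.4⁴/64 = 1.951×10^6 mm⁴
I = 1.951×10^6 mm⁴ = 1.951×10^-6 m⁴
Effective length L_e = K·L = 1 × 7.80 = 7.800 m
P_cr = π²EI / L_e² = π² × 108×10⁹ × 1.951×10^-6 / 7.800² = 3.418×10^4 N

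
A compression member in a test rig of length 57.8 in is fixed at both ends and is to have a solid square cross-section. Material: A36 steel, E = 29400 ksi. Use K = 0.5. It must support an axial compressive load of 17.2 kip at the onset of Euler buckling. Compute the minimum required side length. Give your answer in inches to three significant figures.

L_e = K·L = 0.5 × 57.8 = 28.90 in
Required I = P_cr·L_e²/(π²E) = 1.720×10^4 × 28.90² / (π² × 2.94×10^7) = 4.951×10^-2 in⁴
Solid square: I = a⁴/12  ⇒  a = (12I)^(1/4) = (12×4.951×10^-2)^(1/4) = 0.878 in

a ≈ 0.878 in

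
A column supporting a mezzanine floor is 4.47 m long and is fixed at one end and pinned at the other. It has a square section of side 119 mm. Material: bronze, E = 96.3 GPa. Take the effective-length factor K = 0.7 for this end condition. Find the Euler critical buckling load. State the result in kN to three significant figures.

P_cr ≈ 1620 kN

I = a⁴/12 = 119⁴/12 = 1.671×10^7 mm⁴
I = 1.671×10^7 mm⁴ = 1.671×10^-5 m⁴
Effective length L_e = K·L = 0.7 × 4.47 = 3.129 m
P_cr = π²EI / L_e² = π² × 96.3×10⁹ × 1.671×10^-5 / 3.129² = 1.622×10^6 N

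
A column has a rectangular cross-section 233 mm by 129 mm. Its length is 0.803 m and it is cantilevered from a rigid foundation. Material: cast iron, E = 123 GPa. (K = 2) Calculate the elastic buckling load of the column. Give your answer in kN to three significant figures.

P_cr ≈ 19600 kN

Buckling occurs about the weak axis: I_min = h·b³/12 with b = 129 mm (the shorter side).
I_min = 233×129³/12 = 4.168×10^7 mm⁴
I = 4.168×10^7 mm⁴ = 4.168×10^-5 m⁴
Effective length L_e = K·L = 2 × 0.803 = 1.606 m
P_cr = π²EI / L_e² = π² × 123×10⁹ × 4.168×10^-5 / 1.606² = 1.962×10^7 N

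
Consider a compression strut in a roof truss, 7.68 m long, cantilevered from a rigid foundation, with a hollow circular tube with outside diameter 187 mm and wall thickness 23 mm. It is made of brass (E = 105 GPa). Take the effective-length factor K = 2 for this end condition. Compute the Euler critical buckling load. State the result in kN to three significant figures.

P_cr ≈ 178 kN

Inner diameter d_i = 187 − 2×23 = 141.0 mm
I = π(d_o⁴ − d_i⁴)/64 = π(187⁴ − 141.0⁴)/64 = 4.062×10^7 mm⁴
I = 4.062×10^7 mm⁴ = 4.062×10^-5 m⁴
Effective length L_e = K·L = 2 × 7.68 = 15.36 m
P_cr = π²EI / L_e² = π² × 105×10⁹ × 4.062×10^-5 / 15.36² = 1.784×10^5 N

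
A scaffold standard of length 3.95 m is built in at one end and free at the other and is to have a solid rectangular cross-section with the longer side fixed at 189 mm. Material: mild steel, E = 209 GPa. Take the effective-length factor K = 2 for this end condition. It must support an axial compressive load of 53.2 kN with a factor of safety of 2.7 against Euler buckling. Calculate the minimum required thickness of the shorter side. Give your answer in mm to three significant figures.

Required P_cr = n·P = 2.7 × 53.2 = 143.6 kN
L_e = K·L = 2 × 3.95 = 7.900 m
Required I = P_cr·L_e²/(π²E) = 1.436×10^5 × 7.900² / (π² × 2.09×10^11) = 4.346×10^-6 m⁴
I_req = 4.346×10^6 mm⁴
Rectangle, weak axis: I_min = h·b³/12 with h = 189 mm fixed  ⇒  b = (12I/h)^(1/3) = 65.1 mm

b ≈ 65.1 mm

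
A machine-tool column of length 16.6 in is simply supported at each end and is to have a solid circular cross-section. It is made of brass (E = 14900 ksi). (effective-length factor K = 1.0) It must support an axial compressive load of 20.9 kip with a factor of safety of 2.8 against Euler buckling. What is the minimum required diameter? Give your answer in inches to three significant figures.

Required P_cr = n·P = 2.8 × 20.9 = 58.52 kip
L_e = K·L = 1 × 16.6 = 16.60 in
Required I = P_cr·L_e²/(π²E) = 5.852×10^4 × 16.60² / (π² × 1.49×10^7) = 0.1097 in⁴
Solid circle: I = πd⁴/64  ⇒  d = (64I/π)^(1/4) = (64×0.1097/π)^(1/4) = 1.22 in

d ≈ 1.22 in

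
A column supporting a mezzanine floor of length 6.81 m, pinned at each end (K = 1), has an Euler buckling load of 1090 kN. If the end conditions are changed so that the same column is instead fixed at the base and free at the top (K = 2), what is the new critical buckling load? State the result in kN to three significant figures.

P_cr ∝ 1/K², so P_cr,new = P_cr,old × (K_old/K_new)² = 1090 × (1/2)²
= 1090 × 0.2500 = 272 kN

P_cr ≈ 272 kN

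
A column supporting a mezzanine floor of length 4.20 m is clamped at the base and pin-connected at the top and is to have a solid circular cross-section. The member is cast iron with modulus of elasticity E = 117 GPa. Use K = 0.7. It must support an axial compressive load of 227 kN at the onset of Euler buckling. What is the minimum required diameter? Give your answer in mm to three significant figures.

L_e = K·L = 0.7 × 4.20 = 2.940 m
Required I = P_cr·L_e²/(π²E) = 2.270×10^5 × 2.940² / (π² × 1.17×10^11) = 1.699×10^-6 m⁴
I_req = 1.699×10^6 mm⁴
Solid circle: I = πd⁴/64  ⇒  d = (64I/π)^(1/4) = (64×1.699×10^6/π)^(1/4) = 76.7 mm

d ≈ 76.7 mm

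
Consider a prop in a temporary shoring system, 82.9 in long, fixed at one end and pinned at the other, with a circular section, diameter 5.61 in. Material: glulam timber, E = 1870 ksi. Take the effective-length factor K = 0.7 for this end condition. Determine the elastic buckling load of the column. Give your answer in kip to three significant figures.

I = πd⁴/64 = π×5.61⁴/64 = 48.62 in⁴
Effective length L_e = K·L = 0.7 × 82.9 = 58.03 in
P_cr = π²EI / L_e² = π² × 1870×10³ × 48.62 / 58.03² = 2.665×10^5 lb

P_cr ≈ 266 kip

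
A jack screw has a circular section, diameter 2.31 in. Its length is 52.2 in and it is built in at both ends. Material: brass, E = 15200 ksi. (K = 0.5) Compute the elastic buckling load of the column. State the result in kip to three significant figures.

I = πd⁴/64 = π×2.31⁴/64 = 1.398 in⁴
Effective length L_e = K·L = 0.5 × 52.2 = 26.10 in
P_cr = π²EI / L_e² = π² × 15200×10³ × 1.398 / 26.10² = 3.078×10^5 lb

P_cr ≈ 308 kip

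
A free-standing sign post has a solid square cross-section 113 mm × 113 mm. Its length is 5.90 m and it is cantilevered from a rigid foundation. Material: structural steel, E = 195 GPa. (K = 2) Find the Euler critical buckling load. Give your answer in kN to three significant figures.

I = a⁴/12 = 113⁴/12 = 1.359×10^7 mm⁴
I = 1.359×10^7 mm⁴ = 1.359×10^-5 m⁴
Effective length L_e = K·L = 2 × 5.90 = 11.80 m
P_cr = π²EI / L_e² = π² × 195×10⁹ × 1.359×10^-5 / 11.80² = 1.878×10^5 N

P_cr ≈ 188 kN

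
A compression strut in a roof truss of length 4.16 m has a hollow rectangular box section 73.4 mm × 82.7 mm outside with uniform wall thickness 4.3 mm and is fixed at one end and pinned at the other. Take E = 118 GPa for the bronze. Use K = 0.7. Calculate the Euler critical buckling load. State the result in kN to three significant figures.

Inner dimensions: h_i = 82.7 − 2×4.3 = 74.10 mm, b_i = 73.4 − 2×4.3 = 64.80 mm
Weak-axis I_min = (h_o·b_o³ − h_i·b_i³)/12 with b_o = 73.4, b_i = 64.80 mm (shorter outer/inner sides).
I_min = (82.7×73.4³ − 74.10×64.80³)/12 = 1.045×10^6 mm⁴
I = 1.045×10^6 mm⁴ = 1.045×10^-6 m⁴
Effective length L_e = K·L = 0.7 × 4.16 = 2.912 m
P_cr = π²EI / L_e² = π² × 118×10⁹ × 1.045×10^-6 / 2.912² = 1.435×10^5 N

P_cr ≈ 144 kN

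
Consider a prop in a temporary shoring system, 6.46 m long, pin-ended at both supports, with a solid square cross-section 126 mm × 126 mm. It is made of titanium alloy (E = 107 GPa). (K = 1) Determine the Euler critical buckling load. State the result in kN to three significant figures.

I = a⁴/12 = 126⁴/12 = 2.100×10^7 mm⁴
I = 2.100×10^7 mm⁴ = 2.100×10^-5 m⁴
Effective length L_e = K·L = 1 × 6.46 = 6.460 m
P_cr = π²EI / L_e² = π² × 107×10⁹ × 2.100×10^-5 / 6.460² = 5.315×10^5 N

P_cr ≈ 532 kN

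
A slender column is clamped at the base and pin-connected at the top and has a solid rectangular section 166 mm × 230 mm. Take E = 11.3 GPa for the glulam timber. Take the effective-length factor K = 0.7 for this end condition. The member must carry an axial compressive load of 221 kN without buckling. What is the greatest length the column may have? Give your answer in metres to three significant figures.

L_max ≈ 9.50 m

Buckling occurs about the weak axis: I_min = h·b³/12 with b = 166 mm (the shorter side).
I_min = 230×166³/12 = 8.767×10^7 mm⁴
I = 8.767×10^-5 m⁴
At the buckling limit P_cr = P = 2.210×10^5 N
From P_cr = π²EI/(K·L)²:  L = (1/K)·√(π²EI/P_cr) = (1/0.7)·√(π²×1.13×10^10×8.767×10^-5/2.210×10^5)
L = 9.50 m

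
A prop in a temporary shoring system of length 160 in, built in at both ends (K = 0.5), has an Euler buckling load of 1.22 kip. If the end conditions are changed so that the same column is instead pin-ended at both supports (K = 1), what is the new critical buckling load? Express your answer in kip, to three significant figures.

P_cr ∝ 1/K², so P_cr,new = P_cr,old × (K_old/K_new)² = 1.22 × (0.5/1)²
= 1.22 × 0.2500 = 0.305 kip

P_cr ≈ 0.305 kip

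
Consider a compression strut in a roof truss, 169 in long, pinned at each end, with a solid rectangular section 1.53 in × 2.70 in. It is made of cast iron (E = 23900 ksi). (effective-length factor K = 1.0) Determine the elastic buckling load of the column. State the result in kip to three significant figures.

P_cr ≈ 6.66 kip

Buckling occurs about the weak axis: I_min = h·b³/12 with b = 1.53 in (the shorter side).
I_min = 2.70×1.53³/12 = 0.8059 in⁴
Effective length L_e = K·L = 1 × 169 = 169.0 in
P_cr = π²EI / L_e² = π² × 23900×10³ × 0.8059 / 169.0² = 6.656×10^3 lb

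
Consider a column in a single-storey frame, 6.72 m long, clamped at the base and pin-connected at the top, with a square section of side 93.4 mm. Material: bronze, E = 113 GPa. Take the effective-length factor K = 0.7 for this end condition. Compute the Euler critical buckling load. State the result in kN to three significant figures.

I = a⁴/12 = 93.4⁴/12 = 6.342×10^6 mm⁴
I = 6.342×10^6 mm⁴ = 6.342×10^-6 m⁴
Effective length L_e = K·L = 0.7 × 6.72 = 4.704 m
P_cr = π²EI / L_e² = π² × 113×10⁹ × 6.342×10^-6 / 4.704² = 3.196×10^5 N

P_cr ≈ 320 kN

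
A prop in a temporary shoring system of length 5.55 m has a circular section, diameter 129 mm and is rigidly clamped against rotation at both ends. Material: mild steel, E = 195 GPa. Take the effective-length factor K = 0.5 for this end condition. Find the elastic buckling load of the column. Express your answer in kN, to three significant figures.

P_cr ≈ 3400 kN

I = πd⁴/64 = π×129⁴/64 = 1.359×10^7 mm⁴
I = 1.359×10^7 mm⁴ = 1.359×10^-5 m⁴
Effective length L_e = K·L = 0.5 × 5.55 = 2.775 m
P_cr = π²EI / L_e² = π² × 195×10⁹ × 1.359×10^-5 / 2.775² = 3.397×10^6 N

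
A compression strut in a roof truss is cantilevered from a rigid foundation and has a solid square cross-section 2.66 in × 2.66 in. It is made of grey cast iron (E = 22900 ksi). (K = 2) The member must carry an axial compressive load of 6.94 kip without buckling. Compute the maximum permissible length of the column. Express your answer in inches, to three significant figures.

L_max ≈ 184 in

I = a⁴/12 = 2.66⁴/12 = 4.172 in⁴
At the buckling limit P_cr = P = 6.940×10^3 lb
From P_cr = π²EI/(K·L)²:  L = (1/K)·√(π²EI/P_cr) = (1/2)·√(π²×2.29×10^7×4.172/6.940×10^3)
L = 184 in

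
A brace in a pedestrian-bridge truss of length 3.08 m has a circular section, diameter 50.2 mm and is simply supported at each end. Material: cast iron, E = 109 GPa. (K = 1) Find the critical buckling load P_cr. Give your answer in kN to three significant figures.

P_cr ≈ 35.4 kN

I = πd⁴/64 = π×50.2⁴/64 = 3.117×10^5 mm⁴
I = 3.117×10^5 mm⁴ = 3.117×10^-7 m⁴
Effective length L_e = K·L = 1 × 3.08 = 3.080 m
P_cr = π²EI / L_e² = π² × 109×10⁹ × 3.117×10^-7 / 3.080² = 3.535×10^4 N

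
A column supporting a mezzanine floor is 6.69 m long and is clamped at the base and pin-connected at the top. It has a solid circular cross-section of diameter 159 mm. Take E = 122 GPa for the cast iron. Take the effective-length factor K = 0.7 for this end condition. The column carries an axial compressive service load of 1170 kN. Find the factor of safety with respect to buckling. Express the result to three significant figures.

n ≈ 1.47

I = πd⁴/64 = π×159⁴/64 = 3.137×10^7 mm⁴
I = 3.137×10^7 mm⁴ = 3.137×10^-5 m⁴
Effective length L_e = K·L = 0.7 × 6.69 = 4.683 m
P_cr = π²EI / L_e² = π² × 122×10⁹ × 3.137×10^-5 / 4.683² = 1.723×10^6 N
Factor of safety n = P_cr / P = 1722.5 / 1170 = 1.47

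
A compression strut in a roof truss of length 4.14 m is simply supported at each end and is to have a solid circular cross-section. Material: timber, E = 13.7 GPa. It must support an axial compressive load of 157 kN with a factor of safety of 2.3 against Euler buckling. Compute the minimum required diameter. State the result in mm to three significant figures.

Required P_cr = n·P = 2.3 × 157 = 361.1 kN
L_e = K·L = 1 × 4.14 = 4.140 m
Required I = P_cr·L_e²/(π²E) = 3.611×10^5 × 4.140² / (π² × 1.37×10^10) = 4.577×10^-5 m⁴
I_req = 4.577×10^7 mm⁴
Solid circle: I = πd⁴/64  ⇒  d = (64I/π)^(1/4) = (64×4.577×10^7/π)^(1/4) = 175 mm

d ≈ 175 mm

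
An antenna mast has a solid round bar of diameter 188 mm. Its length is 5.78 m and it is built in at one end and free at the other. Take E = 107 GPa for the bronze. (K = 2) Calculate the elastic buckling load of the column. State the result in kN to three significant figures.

I = πd⁴/64 = π×188⁴/64 = 6.132×10^7 mm⁴
I = 6.132×10^7 mm⁴ = 6.132×10^-5 m⁴
Effective length L_e = K·L = 2 × 5.78 = 11.56 m
P_cr = π²EI / L_e² = π² × 107×10⁹ × 6.132×10^-5 / 11.56² = 4.846×10^5 N

P_cr ≈ 485 kN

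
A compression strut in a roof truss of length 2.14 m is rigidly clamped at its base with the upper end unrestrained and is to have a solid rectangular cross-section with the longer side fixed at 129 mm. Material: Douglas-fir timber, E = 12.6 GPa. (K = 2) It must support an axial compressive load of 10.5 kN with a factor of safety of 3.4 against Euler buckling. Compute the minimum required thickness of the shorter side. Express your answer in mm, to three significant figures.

Required P_cr = n·P = 3.4 × 10.5 = 35.70 kN
L_e = K·L = 2 × 2.14 = 4.280 m
Required I = P_cr·L_e²/(π²E) = 3.570×10^4 × 4.280² / (π² × 1.26×10^10) = 5.259×10^-6 m⁴
I_req = 5.259×10^6 mm⁴
Rectangle, weak axis: I_min = h·b³/12 with h = 129 mm fixed  ⇒  b = (12I/h)^(1/3) = 78.8 mm

b ≈ 78.8 mm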